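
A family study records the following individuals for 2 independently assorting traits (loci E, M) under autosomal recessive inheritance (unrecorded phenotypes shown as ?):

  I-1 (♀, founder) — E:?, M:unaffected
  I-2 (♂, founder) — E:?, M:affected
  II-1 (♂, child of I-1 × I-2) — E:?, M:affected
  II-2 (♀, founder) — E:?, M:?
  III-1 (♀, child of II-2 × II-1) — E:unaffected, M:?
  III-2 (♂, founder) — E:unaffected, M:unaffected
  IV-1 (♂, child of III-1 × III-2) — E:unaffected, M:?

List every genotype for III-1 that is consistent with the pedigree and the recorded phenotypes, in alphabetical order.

E/I-1 ? ·: EE|Ee|ee
E/I-2 ? ·: EE|Ee|ee
E/II-1 ? I-1×I-2: EE|Ee|ee
E/II-2 ? ·: EE|Ee|ee
E/III-1 un II-2×II-1: EE|Ee
E/III-2 un ·: EE|Ee
E/IV-1 un III-1×III-2: EE|Ee
⇒ E over [I-1,I-2,II-1,II-2,III-1,III-2,IV-1]: 214 consistent
M/I-1 un ·: Mm
M/I-2 aff ·: mm
M/II-1 aff I-1×I-2: mm
M/II-2 ? ·: MM|Mm|mm
M/III-1 ? II-2×II-1: Mm|mm
M/III-2 un ·: MM|Mm
M/IV-1 ? III-1×III-2: MM|Mm|mm
⇒ M over [I-1,I-2,II-1,II-2,III-1,III-2,IV-1]: 16 consistent

III-1 ∈ {EE Mm, EE mm, Ee Mm, Ee mm}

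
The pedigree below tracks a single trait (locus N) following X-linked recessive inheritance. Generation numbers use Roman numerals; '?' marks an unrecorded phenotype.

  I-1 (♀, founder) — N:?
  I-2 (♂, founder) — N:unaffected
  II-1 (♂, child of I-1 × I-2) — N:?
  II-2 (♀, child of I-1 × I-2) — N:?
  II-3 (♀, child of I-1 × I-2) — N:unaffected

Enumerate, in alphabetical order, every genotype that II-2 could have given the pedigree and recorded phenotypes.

II-2 ∈ {X^NX^N, X^NX^n}

N/I-1 ? ·: X^NX^N|X^NX^n|X^nX^n
N/I-2 un ·: X^NY
N/II-1 ? I-1×I-2: X^NY|X^nY
N/II-2 ? I-1×I-2: X^NX^N|X^NX^n
N/II-3 un I-1×I-2: X^NX^N|X^NX^n
⇒ N over [I-1,I-2,II-1,II-2,II-3]: 10 consistent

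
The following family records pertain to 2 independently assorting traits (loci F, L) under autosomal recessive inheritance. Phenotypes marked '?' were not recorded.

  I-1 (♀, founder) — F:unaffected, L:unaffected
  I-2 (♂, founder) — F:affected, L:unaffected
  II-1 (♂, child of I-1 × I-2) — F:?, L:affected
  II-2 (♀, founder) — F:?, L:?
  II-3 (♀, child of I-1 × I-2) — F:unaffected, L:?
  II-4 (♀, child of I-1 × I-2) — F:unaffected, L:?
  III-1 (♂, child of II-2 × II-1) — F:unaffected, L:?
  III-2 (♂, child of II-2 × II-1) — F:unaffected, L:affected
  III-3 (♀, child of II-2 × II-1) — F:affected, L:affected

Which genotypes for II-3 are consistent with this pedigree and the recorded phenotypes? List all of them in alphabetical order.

F/I-1 un ·: FF|Ff
F/I-2 aff ·: ff
F/II-1 ? I-1×I-2: Ff|ff
F/II-2 ? ·: Ff|ff
F/II-3 un I-1×I-2: Ff
F/II-4 un I-1×I-2: Ff
F/III-1 un II-2×II-1: FF|Ff
F/III-2 un II-2×II-1: FF|Ff
F/III-3 aff II-2×II-1: ff
⇒ F over [I-1,I-2,II-1,II-2,II-3,II-4,III-1,III-2,III-3]: 11 consistent
L/I-1 un ·: Ll
L/I-2 un ·: Ll
L/II-1 aff I-1×I-2: ll
L/II-2 ? ·: Ll|ll
L/II-3 ? I-1×I-2: LL|Ll|ll
L/II-4 ? I-1×I-2: LL|Ll|ll
L/III-1 ? II-2×II-1: Ll|ll
L/III-2 aff II-2×II-1: ll
L/III-3 aff II-2×II-1: ll
⇒ L over [I-1,I-2,II-1,II-2,II-3,II-4,III-1,III-2,III-3]: 27 consistent

II-3 ∈ {Ff LL, Ff Ll, Ff ll}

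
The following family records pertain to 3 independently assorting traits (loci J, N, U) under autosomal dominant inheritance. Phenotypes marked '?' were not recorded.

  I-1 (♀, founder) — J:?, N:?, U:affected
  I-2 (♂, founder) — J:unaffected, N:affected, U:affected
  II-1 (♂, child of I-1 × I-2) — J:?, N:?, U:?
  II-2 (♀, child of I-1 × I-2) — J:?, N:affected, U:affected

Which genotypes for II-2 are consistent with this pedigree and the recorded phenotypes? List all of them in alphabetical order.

II-2 ∈ {Jj NN UU, Jj NN Uu, Jj Nn UU, Jj Nn Uu, jj NN UU, jj NN Uu, jj Nn UU, jj Nn Uu}

J/I-1 ? ·: jj|Jj|JJ
J/I-2 un ·: jj
J/II-1 ? I-1×I-2: jj|Jj
J/II-2 ? I-1×I-2: jj|Jj
⇒ J over [I-1,I-2,II-1,II-2]: 6 consistent
N/I-1 ? ·: nn|Nn|NN
N/I-2 aff ·: Nn|NN
N/II-1 ? I-1×I-2: nn|Nn|NN
N/II-2 aff I-1×I-2: Nn|NN
⇒ N over [I-1,I-2,II-1,II-2]: 18 consistent
U/I-1 aff ·: Uu|UU
U/I-2 aff ·: Uu|UU
U/II-1 ? I-1×I-2: uu|Uu|UU
U/II-2 aff I-1×I-2: Uu|UU
⇒ U over [I-1,I-2,II-1,II-2]: 15 consistent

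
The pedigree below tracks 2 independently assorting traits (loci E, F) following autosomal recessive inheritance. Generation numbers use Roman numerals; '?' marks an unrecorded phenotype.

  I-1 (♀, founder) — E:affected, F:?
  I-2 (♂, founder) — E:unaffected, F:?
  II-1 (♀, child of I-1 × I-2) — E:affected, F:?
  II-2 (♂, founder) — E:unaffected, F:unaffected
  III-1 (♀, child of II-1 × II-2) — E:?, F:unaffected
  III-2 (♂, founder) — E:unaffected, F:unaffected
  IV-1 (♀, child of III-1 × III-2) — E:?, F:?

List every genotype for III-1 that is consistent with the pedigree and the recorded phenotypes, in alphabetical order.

E/I-1 aff ·: ee
E/I-2 un ·: Ee
E/II-1 aff I-1×I-2: ee
E/II-2 un ·: EE|Ee
E/III-1 ? II-1×II-2: Ee|ee
E/III-2 un ·: EE|Ee
E/IV-1 ? III-1×III-2: EE|Ee|ee
⇒ E over [I-1,I-2,II-1,II-2,III-1,III-2,IV-1]: 13 consistent
F/I-1 ? ·: FF|Ff|ff
F/I-2 ? ·: FF|Ff|ff
F/II-1 ? I-1×I-2: FF|Ff|ff
F/II-2 un ·: FF|Ff
F/III-1 un II-1×II-2: FF|Ff
F/III-2 un ·: FF|Ff
F/IV-1 ? III-1×III-2: FF|Ff|ff
⇒ F over [I-1,I-2,II-1,II-2,III-1,III-2,IV-1]: 196 consistent

III-1 ∈ {Ee FF, Ee Ff, ee FF, ee Ff}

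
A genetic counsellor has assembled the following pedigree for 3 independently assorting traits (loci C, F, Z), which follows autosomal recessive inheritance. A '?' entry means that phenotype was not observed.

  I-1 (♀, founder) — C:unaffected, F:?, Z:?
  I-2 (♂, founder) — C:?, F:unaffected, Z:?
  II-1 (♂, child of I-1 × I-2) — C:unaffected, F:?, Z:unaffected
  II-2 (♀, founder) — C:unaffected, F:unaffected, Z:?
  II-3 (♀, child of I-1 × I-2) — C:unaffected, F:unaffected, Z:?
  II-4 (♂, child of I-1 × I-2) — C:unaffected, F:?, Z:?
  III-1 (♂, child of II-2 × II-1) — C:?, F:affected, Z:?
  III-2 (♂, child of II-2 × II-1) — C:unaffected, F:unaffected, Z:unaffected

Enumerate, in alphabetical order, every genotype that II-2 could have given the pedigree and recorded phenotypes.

II-2 ∈ {CC Ff ZZ, CC Ff Zz, CC Ff zz, Cc Ff ZZ, Cc Ff Zz, Cc Ff zz}

C/I-1 un ·: CC|Cc
C/I-2 ? ·: CC|Cc|cc
C/II-1 un I-1×I-2: CC|Cc
C/II-2 un ·: CC|Cc
C/II-3 un I-1×I-2: CC|Cc
C/II-4 un I-1×I-2: CC|Cc
C/III-1 ? II-2×II-1: CC|Cc|cc
C/III-2 un II-2×II-1: CC|Cc
⇒ C over [I-1,I-2,II-1,II-2,II-3,II-4,III-1,III-2]: 205 consistent
F/I-1 ? ·: FF|Ff|ff
F/I-2 un ·: FF|Ff
F/II-1 ? I-1×I-2: Ff|ff
F/II-2 un ·: Ff
F/II-3 un I-1×I-2: FF|Ff
F/II-4 ? I-1×I-2: FF|Ff|ff
F/III-1 aff II-2×II-1: ff
F/III-2 un II-2×II-1: FF|Ff
⇒ F over [I-1,I-2,II-1,II-2,II-3,II-4,III-1,III-2]: 42 consistent
Z/I-1 ? ·: ZZ|Zz|zz
Z/I-2 ? ·: ZZ|Zz|zz
Z/II-1 un I-1×I-2: ZZ|Zz
Z/II-2 ? ·: ZZ|Zz|zz
Z/II-3 ? I-1×I-2: ZZ|Zz|zz
Z/II-4 ? I-1×I-2: ZZ|Zz|zz
Z/III-1 ? II-2×II-1: ZZ|Zz|zz
Z/III-2 un II-2×II-1: ZZ|Zz
⇒ Z over [I-1,I-2,II-1,II-2,II-3,II-4,III-1,III-2]: 432 consistent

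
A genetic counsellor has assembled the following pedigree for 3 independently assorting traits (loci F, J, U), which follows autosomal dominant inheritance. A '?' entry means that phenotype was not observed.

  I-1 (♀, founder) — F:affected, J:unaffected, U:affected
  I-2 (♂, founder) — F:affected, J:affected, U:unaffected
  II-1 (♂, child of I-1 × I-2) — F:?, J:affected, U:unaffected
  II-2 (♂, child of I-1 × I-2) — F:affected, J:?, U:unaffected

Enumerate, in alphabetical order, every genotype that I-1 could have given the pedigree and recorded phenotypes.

I-1 ∈ {FF jj Uu, Ff jj Uu}

F/I-1 aff ·: Ff|FF
F/I-2 aff ·: Ff|FF
F/II-1 ? I-1×I-2: ff|Ff|FF
F/II-2 aff I-1×I-2: Ff|FF
⇒ F over [I-1,I-2,II-1,II-2]: 15 consistent
J/I-1 un ·: jj
J/I-2 aff ·: Jj|JJ
J/II-1 aff I-1×I-2: Jj
J/II-2 ? I-1×I-2: jj|Jj
⇒ J over [I-1,I-2,II-1,II-2]: 3 consistent
U/I-1 aff ·: Uu
U/I-2 un ·: uu
U/II-1 un I-1×I-2: uu
U/II-2 un I-1×I-2: uu
⇒ U over [I-1,I-2,II-1,II-2]: 1 consistent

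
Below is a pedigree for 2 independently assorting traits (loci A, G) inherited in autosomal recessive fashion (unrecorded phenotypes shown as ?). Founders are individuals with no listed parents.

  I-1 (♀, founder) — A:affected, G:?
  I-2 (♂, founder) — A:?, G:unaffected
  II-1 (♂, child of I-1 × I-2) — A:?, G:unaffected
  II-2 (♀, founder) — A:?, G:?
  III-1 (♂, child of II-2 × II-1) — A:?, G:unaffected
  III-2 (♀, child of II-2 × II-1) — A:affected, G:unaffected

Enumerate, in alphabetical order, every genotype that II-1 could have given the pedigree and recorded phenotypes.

II-1 ∈ {Aa GG, Aa Gg, aa GG, aa Gg}

A/I-1 aff ·: aa
A/I-2 ? ·: AA|Aa|aa
A/II-1 ? I-1×I-2: Aa|aa
A/II-2 ? ·: Aa|aa
A/III-1 ? II-2×II-1: AA|Aa|aa
A/III-2 aff II-2×II-1: aa
⇒ A over [I-1,I-2,II-1,II-2,III-1,III-2]: 16 consistent
G/I-1 ? ·: GG|Gg|gg
G/I-2 un ·: GG|Gg
G/II-1 un I-1×I-2: GG|Gg
G/II-2 ? ·: GG|Gg|gg
G/III-1 un II-2×II-1: GG|Gg
G/III-2 un II-2×II-1: GG|Gg
⇒ G over [I-1,I-2,II-1,II-2,III-1,III-2]: 69 consistent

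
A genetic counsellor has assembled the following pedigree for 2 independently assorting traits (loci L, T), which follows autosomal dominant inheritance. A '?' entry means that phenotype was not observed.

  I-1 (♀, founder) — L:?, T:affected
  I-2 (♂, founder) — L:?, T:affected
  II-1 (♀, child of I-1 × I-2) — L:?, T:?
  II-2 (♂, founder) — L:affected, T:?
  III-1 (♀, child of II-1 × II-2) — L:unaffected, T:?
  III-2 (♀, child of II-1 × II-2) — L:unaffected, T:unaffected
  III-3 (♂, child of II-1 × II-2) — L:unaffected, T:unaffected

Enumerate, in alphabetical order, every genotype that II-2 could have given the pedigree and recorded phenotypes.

L/I-1 ? ·: ll|Ll|LL
L/I-2 ? ·: ll|Ll|LL
L/II-1 ? I-1×I-2: ll|Ll
L/II-2 aff ·: Ll
L/III-1 un II-1×II-2: ll
L/III-2 un II-1×II-2: ll
L/III-3 un II-1×II-2: ll
⇒ L over [I-1,I-2,II-1,II-2,III-1,III-2,III-3]: 11 consistent
T/I-1 aff ·: Tt|TT
T/I-2 aff ·: Tt|TT
T/II-1 ? I-1×I-2: tt|Tt
T/II-2 ? ·: tt|Tt
T/III-1 ? II-1×II-2: tt|Tt|TT
T/III-2 un II-1×II-2: tt
T/III-3 un II-1×II-2: tt
⇒ T over [I-1,I-2,II-1,II-2,III-1,III-2,III-3]: 18 consistent

II-2 ∈ {Ll Tt, Ll tt}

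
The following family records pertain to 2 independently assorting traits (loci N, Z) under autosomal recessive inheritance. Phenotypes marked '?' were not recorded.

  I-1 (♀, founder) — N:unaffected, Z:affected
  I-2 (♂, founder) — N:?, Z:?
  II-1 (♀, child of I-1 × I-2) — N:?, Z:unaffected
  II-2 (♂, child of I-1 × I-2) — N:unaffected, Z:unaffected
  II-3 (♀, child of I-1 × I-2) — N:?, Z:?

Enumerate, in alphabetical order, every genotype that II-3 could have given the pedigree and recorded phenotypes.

N/I-1 un ·: NN|Nn
N/I-2 ? ·: NN|Nn|nn
N/II-1 ? I-1×I-2: NN|Nn|nn
N/II-2 un I-1×I-2: NN|Nn
N/II-3 ? I-1×I-2: NN|Nn|nn
⇒ N over [I-1,I-2,II-1,II-2,II-3]: 40 consistent
Z/I-1 aff ·: zz
Z/I-2 ? ·: ZZ|Zz
Z/II-1 un I-1×I-2: Zz
Z/II-2 un I-1×I-2: Zz
Z/II-3 ? I-1×I-2: Zz|zz
⇒ Z over [I-1,I-2,II-1,II-2,II-3]: 3 consistent

II-3 ∈ {NN Zz, NN zz, Nn Zz, Nn zz, nn Zz, nn zz}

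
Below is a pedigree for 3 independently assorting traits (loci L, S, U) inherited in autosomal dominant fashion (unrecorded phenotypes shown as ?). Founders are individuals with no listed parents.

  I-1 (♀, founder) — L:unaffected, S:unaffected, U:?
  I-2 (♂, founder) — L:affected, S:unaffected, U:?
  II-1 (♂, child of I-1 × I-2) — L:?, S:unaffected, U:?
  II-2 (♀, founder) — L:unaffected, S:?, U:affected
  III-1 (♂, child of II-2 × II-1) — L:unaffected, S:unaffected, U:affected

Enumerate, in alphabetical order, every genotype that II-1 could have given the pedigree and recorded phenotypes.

L/I-1 un ·: ll
L/I-2 aff ·: Ll|LL
L/II-1 ? I-1×I-2: ll|Ll
L/II-2 un ·: ll
L/III-1 un II-2×II-1: ll
⇒ L over [I-1,I-2,II-1,II-2,III-1]: 3 consistent
S/I-1 un ·: ss
S/I-2 un ·: ss
S/II-1 un I-1×I-2: ss
S/II-2 ? ·: ss|Ss
S/III-1 un II-2×II-1: ss
⇒ S over [I-1,I-2,II-1,II-2,III-1]: 2 consistent
U/I-1 ? ·: uu|Uu|UU
U/I-2 ? ·: uu|Uu|UU
U/II-1 ? I-1×I-2: uu|Uu|UU
U/II-2 aff ·: Uu|UU
U/III-1 aff II-2×II-1: Uu|UU
⇒ U over [I-1,I-2,II-1,II-2,III-1]: 48 consistent

II-1 ∈ {Ll ss UU, Ll ss Uu, Ll ss uu, ll ss UU, ll ss Uu, ll ss uu}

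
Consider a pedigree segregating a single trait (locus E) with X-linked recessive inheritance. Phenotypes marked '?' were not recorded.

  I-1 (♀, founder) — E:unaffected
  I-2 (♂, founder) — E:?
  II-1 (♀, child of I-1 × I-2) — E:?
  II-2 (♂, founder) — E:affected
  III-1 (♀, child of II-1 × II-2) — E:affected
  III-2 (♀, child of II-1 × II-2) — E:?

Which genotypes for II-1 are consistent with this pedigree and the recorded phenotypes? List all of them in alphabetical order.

II-1 ∈ {X^EX^e, X^eX^e}

E/I-1 un ·: X^EX^E|X^EX^e
E/I-2 ? ·: X^EY|X^eY
E/II-1 ? I-1×I-2: X^EX^e|X^eX^e
E/II-2 aff ·: X^eY
E/III-1 aff II-1×II-2: X^eX^e
E/III-2 ? II-1×II-2: X^EX^e|X^eX^e
⇒ E over [I-1,I-2,II-1,II-2,III-1,III-2]: 7 consistent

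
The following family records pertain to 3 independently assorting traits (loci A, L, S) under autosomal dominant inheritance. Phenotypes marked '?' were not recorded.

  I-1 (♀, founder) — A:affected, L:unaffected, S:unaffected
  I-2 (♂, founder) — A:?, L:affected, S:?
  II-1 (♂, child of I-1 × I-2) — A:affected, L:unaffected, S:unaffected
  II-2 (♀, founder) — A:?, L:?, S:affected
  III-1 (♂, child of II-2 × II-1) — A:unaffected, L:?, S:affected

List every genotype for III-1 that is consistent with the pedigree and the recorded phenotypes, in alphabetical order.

III-1 ∈ {aa Ll Ss, aa ll Ss}

A/I-1 aff ·: Aa|AA
A/I-2 ? ·: aa|Aa|AA
A/II-1 aff I-1×I-2: Aa
A/II-2 ? ·: aa|Aa
A/III-1 un II-2×II-1: aa
⇒ A over [I-1,I-2,II-1,II-2,III-1]: 10 consistent
L/I-1 un ·: ll
L/I-2 aff ·: Ll
L/II-1 un I-1×I-2: ll
L/II-2 ? ·: ll|Ll|LL
L/III-1 ? II-2×II-1: ll|Ll
⇒ L over [I-1,I-2,II-1,II-2,III-1]: 4 consistent
S/I-1 un ·: ss
S/I-2 ? ·: ss|Ss
S/II-1 un I-1×I-2: ss
S/II-2 aff ·: Ss|SS
S/III-1 aff II-2×II-1: Ss
⇒ S over [I-1,I-2,II-1,II-2,III-1]: 4 consistent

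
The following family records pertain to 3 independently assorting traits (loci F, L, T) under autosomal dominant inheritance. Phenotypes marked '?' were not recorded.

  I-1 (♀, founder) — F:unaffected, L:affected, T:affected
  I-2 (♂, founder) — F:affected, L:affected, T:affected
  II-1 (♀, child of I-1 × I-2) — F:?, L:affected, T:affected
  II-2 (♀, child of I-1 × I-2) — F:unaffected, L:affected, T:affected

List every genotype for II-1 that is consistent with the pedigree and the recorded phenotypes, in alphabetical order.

F/I-1 un ·: ff
F/I-2 aff ·: Ff
F/II-1 ? I-1×I-2: ff|Ff
F/II-2 un I-1×I-2: ff
⇒ F over [I-1,I-2,II-1,II-2]: 2 consistent
L/I-1 aff ·: Ll|LL
L/I-2 aff ·: Ll|LL
L/II-1 aff I-1×I-2: Ll|LL
L/II-2 aff I-1×I-2: Ll|LL
⇒ L over [I-1,I-2,II-1,II-2]: 13 consistent
T/I-1 aff ·: Tt|TT
T/I-2 aff ·: Tt|TT
T/II-1 aff I-1×I-2: Tt|TT
T/II-2 aff I-1×I-2: Tt|TT
⇒ T over [I-1,I-2,II-1,II-2]: 13 consistent

II-1 ∈ {Ff LL TT, Ff LL Tt, Ff Ll TT, Ff Ll Tt, ff LL TT, ff LL Tt, ff Ll TT, ff Ll Tt}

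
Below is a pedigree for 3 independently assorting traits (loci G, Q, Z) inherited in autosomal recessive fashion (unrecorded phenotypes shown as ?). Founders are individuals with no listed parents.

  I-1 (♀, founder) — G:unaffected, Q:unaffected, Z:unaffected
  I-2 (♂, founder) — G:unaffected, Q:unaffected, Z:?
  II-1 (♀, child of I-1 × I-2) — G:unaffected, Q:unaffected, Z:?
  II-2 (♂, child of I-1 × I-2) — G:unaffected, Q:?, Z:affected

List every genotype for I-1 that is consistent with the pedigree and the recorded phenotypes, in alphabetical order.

G/I-1 un ·: GG|Gg
G/I-2 un ·: GG|Gg
G/II-1 un I-1×I-2: GG|Gg
G/II-2 un I-1×I-2: GG|Gg
⇒ G over [I-1,I-2,II-1,II-2]: 13 consistent
Q/I-1 un ·: QQ|Qq
Q/I-2 un ·: QQ|Qq
Q/II-1 un I-1×I-2: QQ|Qq
Q/II-2 ? I-1×I-2: QQ|Qq|qq
⇒ Q over [I-1,I-2,II-1,II-2]: 15 consistent
Z/I-1 un ·: Zz
Z/I-2 ? ·: Zz|zz
Z/II-1 ? I-1×I-2: ZZ|Zz|zz
Z/II-2 aff I-1×I-2: zz
⇒ Z over [I-1,I-2,II-1,II-2]: 5 consistent

I-1 ∈ {GG QQ Zz, GG Qq Zz, Gg QQ Zz, Gg Qq Zz}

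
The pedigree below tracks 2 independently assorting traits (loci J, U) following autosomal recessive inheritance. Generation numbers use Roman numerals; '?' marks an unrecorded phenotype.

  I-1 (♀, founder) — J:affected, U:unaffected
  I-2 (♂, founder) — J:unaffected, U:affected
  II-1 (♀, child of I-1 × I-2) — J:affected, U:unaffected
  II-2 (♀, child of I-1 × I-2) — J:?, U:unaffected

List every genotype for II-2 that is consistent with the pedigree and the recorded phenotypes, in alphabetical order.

J/I-1 aff ·: jj
J/I-2 un ·: Jj
J/II-1 aff I-1×I-2: jj
J/II-2 ? I-1×I-2: Jj|jj
⇒ J over [I-1,I-2,II-1,II-2]: 2 consistent
U/I-1 un ·: UU|Uu
U/I-2 aff ·: uu
U/II-1 un I-1×I-2: Uu
U/II-2 un I-1×I-2: Uu
⇒ U over [I-1,I-2,II-1,II-2]: 2 consistent

II-2 ∈ {Jj Uu, jj Uu}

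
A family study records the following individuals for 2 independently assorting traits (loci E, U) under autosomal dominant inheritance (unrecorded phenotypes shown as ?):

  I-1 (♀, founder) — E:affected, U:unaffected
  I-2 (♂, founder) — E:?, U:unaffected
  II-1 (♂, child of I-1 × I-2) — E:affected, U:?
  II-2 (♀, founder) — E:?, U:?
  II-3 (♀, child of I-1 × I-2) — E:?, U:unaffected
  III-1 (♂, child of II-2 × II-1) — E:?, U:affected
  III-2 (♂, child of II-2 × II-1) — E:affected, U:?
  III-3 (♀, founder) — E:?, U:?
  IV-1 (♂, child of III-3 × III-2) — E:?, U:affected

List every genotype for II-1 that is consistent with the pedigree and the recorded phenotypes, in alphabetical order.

E/I-1 aff ·: Ee|EE
E/I-2 ? ·: ee|Ee|EE
E/II-1 aff I-1×I-2: Ee|EE
E/II-2 ? ·: ee|Ee|EE
E/II-3 ? I-1×I-2: ee|Ee|EE
E/III-1 ? II-2×II-1: ee|Ee|EE
E/III-2 aff II-2×II-1: Ee|EE
E/III-3 ? ·: ee|Ee|EE
E/IV-1 ? III-3×III-2: ee|Ee|EE
⇒ E over [I-1,I-2,II-1,II-2,II-3,III-1,III-2,III-3,IV-1]: 954 consistent
U/I-1 un ·: uu
U/I-2 un ·: uu
U/II-1 ? I-1×I-2: uu
U/II-2 ? ·: Uu|UU
U/II-3 un I-1×I-2: uu
U/III-1 aff II-2×II-1: Uu
U/III-2 ? II-2×II-1: uu|Uu
U/III-3 ? ·: uu|Uu|UU
U/IV-1 aff III-3×III-2: Uu|UU
⇒ U over [I-1,I-2,II-1,II-2,II-3,III-1,III-2,III-3,IV-1]: 12 consistent

II-1 ∈ {EE uu, Ee uu}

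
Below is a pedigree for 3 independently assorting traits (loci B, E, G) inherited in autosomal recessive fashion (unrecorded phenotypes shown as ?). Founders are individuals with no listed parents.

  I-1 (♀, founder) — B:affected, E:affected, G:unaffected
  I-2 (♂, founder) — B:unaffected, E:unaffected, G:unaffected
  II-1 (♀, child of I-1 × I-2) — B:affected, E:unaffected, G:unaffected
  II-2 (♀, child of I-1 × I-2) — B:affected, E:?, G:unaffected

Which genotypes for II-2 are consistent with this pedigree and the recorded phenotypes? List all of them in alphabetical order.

B/I-1 aff ·: bb
B/I-2 un ·: Bb
B/II-1 aff I-1×I-2: bb
B/II-2 aff I-1×I-2: bb
⇒ B over [I-1,I-2,II-1,II-2]: 1 consistent
E/I-1 aff ·: ee
E/I-2 un ·: EE|Ee
E/II-1 un I-1×I-2: Ee
E/II-2 ? I-1×I-2: Ee|ee
⇒ E over [I-1,I-2,II-1,II-2]: 3 consistent
G/I-1 un ·: GG|Gg
G/I-2 un ·: GG|Gg
G/II-1 un I-1×I-2: GG|Gg
G/II-2 un I-1×I-2: GG|Gg
⇒ G over [I-1,I-2,II-1,II-2]: 13 consistent

II-2 ∈ {bb Ee GG, bb Ee Gg, bb ee GG, bb ee Gg}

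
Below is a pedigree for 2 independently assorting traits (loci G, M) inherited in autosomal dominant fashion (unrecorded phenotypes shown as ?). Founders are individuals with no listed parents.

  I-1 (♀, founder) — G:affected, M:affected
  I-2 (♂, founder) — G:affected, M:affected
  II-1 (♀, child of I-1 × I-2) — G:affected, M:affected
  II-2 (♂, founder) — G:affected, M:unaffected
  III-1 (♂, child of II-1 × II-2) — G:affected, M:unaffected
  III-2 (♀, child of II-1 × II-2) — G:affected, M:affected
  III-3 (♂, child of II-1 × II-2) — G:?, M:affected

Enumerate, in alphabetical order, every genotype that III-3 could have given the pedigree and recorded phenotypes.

III-3 ∈ {GG Mm, Gg Mm, gg Mm}

G/I-1 aff ·: Gg|GG
G/I-2 aff ·: Gg|GG
G/II-1 aff I-1×I-2: Gg|GG
G/II-2 aff ·: Gg|GG
G/III-1 aff II-1×II-2: Gg|GG
G/III-2 aff II-1×II-2: Gg|GG
G/III-3 ? II-1×II-2: gg|Gg|GG
⇒ G over [I-1,I-2,II-1,II-2,III-1,III-2,III-3]: 96 consistent
M/I-1 aff ·: Mm|MM
M/I-2 aff ·: Mm|MM
M/II-1 aff I-1×I-2: Mm
M/II-2 un ·: mm
M/III-1 un II-1×II-2: mm
M/III-2 aff II-1×II-2: Mm
M/III-3 aff II-1×II-2: Mm
⇒ M over [I-1,I-2,II-1,II-2,III-1,III-2,III-3]: 3 consistent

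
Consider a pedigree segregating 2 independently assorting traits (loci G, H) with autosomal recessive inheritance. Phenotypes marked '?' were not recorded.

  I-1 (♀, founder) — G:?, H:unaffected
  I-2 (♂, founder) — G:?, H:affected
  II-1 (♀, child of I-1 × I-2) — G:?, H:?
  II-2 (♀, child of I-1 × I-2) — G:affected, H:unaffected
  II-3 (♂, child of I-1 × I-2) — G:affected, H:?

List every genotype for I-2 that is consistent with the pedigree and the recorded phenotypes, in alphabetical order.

I-2 ∈ {Gg hh, gg hh}

G/I-1 ? ·: Gg|gg
G/I-2 ? ·: Gg|gg
G/II-1 ? I-1×I-2: GG|Gg|gg
G/II-2 aff I-1×I-2: gg
G/II-3 aff I-1×I-2: gg
⇒ G over [I-1,I-2,II-1,II-2,II-3]: 8 consistent
H/I-1 un ·: HH|Hh
H/I-2 aff ·: hh
H/II-1 ? I-1×I-2: Hh|hh
H/II-2 un I-1×I-2: Hh
H/II-3 ? I-1×I-2: Hh|hh
⇒ H over [I-1,I-2,II-1,II-2,II-3]: 5 consistent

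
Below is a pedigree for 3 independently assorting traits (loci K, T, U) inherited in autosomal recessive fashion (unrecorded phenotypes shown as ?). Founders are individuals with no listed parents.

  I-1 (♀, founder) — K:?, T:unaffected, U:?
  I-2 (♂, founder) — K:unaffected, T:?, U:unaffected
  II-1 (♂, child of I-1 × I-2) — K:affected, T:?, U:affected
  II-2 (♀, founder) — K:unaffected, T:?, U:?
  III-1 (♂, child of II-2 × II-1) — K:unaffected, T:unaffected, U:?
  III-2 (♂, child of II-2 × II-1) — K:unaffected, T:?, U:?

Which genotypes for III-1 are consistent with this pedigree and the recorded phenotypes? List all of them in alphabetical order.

K/I-1 ? ·: Kk|kk
K/I-2 un ·: Kk
K/II-1 aff I-1×I-2: kk
K/II-2 un ·: KK|Kk
K/III-1 un II-2×II-1: Kk
K/III-2 un II-2×II-1: Kk
⇒ K over [I-1,I-2,II-1,II-2,III-1,III-2]: 4 consistent
T/I-1 un ·: TT|Tt
T/I-2 ? ·: TT|Tt|tt
T/II-1 ? I-1×I-2: TT|Tt|tt
T/II-2 ? ·: TT|Tt|tt
T/III-1 un II-2×II-1: TT|Tt
T/III-2 ? II-2×II-1: TT|Tt|tt
⇒ T over [I-1,I-2,II-1,II-2,III-1,III-2]: 90 consistent
U/I-1 ? ·: Uu|uu
U/I-2 un ·: Uu
U/II-1 aff I-1×I-2: uu
U/II-2 ? ·: UU|Uu|uu
U/III-1 ? II-2×II-1: Uu|uu
U/III-2 ? II-2×II-1: Uu|uu
⇒ U over [I-1,I-2,II-1,II-2,III-1,III-2]: 12 consistent

III-1 ∈ {Kk TT Uu, Kk TT uu, Kk Tt Uu, Kk Tt uu}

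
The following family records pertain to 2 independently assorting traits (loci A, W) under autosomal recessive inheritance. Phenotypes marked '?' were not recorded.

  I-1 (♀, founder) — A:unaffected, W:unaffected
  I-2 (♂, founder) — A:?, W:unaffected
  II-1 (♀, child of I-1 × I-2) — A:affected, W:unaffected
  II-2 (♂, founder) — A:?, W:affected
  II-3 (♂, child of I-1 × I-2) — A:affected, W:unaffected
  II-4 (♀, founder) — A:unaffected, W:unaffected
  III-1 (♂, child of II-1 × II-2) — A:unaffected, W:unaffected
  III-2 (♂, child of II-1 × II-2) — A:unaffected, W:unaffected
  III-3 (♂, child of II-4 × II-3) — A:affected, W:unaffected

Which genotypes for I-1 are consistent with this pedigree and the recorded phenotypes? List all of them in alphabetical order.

A/I-1 un ·: Aa
A/I-2 ? ·: Aa|aa
A/II-1 aff I-1×I-2: aa
A/II-2 ? ·: AA|Aa
A/II-3 aff I-1×I-2: aa
A/II-4 un ·: Aa
A/III-1 un II-1×II-2: Aa
A/III-2 un II-1×II-2: Aa
A/III-3 aff II-4×II-3: aa
⇒ A over [I-1,I-2,II-1,II-2,II-3,II-4,III-1,III-2,III-3]: 4 consistent
W/I-1 un ·: WW|Ww
W/I-2 un ·: WW|Ww
W/II-1 un I-1×I-2: WW|Ww
W/II-2 aff ·: ww
W/II-3 un I-1×I-2: WW|Ww
W/II-4 un ·: WW|Ww
W/III-1 un II-1×II-2: Ww
W/III-2 un II-1×II-2: Ww
W/III-3 un II-4×II-3: WW|Ww
⇒ W over [I-1,I-2,II-1,II-2,II-3,II-4,III-1,III-2,III-3]: 45 consistent

I-1 ∈ {Aa WW, Aa Ww}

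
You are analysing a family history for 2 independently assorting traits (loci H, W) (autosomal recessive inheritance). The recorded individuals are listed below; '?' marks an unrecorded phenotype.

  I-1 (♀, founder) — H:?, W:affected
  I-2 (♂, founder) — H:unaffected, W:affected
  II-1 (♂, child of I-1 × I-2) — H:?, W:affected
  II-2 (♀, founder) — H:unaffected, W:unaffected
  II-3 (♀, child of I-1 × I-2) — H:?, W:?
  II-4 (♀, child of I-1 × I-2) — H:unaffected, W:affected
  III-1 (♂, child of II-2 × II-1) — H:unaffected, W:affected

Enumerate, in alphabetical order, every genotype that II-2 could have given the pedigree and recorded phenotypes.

H/I-1 ? ·: HH|Hh|hh
H/I-2 un ·: HH|Hh
H/II-1 ? I-1×I-2: HH|Hh|hh
H/II-2 un ·: HH|Hh
H/II-3 ? I-1×I-2: HH|Hh|hh
H/II-4 un I-1×I-2: HH|Hh
H/III-1 un II-2×II-1: HH|Hh
⇒ H over [I-1,I-2,II-1,II-2,II-3,II-4,III-1]: 129 consistent
W/I-1 aff ·: ww
W/I-2 aff ·: ww
W/II-1 aff I-1×I-2: ww
W/II-2 un ·: Ww
W/II-3 ? I-1×I-2: ww
W/II-4 aff I-1×I-2: ww
W/III-1 aff II-2×II-1: ww
⇒ W over [I-1,I-2,II-1,II-2,II-3,II-4,III-1]: 1 consistent

II-2 ∈ {HH Ww, Hh Ww}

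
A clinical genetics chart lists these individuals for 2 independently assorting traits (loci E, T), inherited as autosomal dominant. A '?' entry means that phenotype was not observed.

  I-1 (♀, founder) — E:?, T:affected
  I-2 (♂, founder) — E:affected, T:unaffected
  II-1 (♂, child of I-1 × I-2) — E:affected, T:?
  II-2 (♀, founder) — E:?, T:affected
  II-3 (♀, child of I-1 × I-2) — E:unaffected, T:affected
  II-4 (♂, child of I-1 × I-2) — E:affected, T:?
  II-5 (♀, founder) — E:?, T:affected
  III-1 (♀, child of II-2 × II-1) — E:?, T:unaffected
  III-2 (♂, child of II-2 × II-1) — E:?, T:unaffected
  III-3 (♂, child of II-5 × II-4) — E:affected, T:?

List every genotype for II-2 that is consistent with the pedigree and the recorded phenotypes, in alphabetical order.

II-2 ∈ {EE Tt, Ee Tt, ee Tt}

E/I-1 ? ·: ee|Ee
E/I-2 aff ·: Ee
E/II-1 aff I-1×I-2: Ee|EE
E/II-2 ? ·: ee|Ee|EE
E/II-3 un I-1×I-2: ee
E/II-4 aff I-1×I-2: Ee|EE
E/II-5 ? ·: ee|Ee|EE
E/III-1 ? II-2×II-1: ee|Ee|EE
E/III-2 ? II-2×II-1: ee|Ee|EE
E/III-3 aff II-5×II-4: Ee|EE
⇒ E over [I-1,I-2,II-1,II-2,II-3,II-4,II-5,III-1,III-2,III-3]: 292 consistent
T/I-1 aff ·: Tt|TT
T/I-2 un ·: tt
T/II-1 ? I-1×I-2: tt|Tt
T/II-2 aff ·: Tt
T/II-3 aff I-1×I-2: Tt
T/II-4 ? I-1×I-2: tt|Tt
T/II-5 aff ·: Tt|TT
T/III-1 un II-2×II-1: tt
T/III-2 un II-2×II-1: tt
T/III-3 ? II-5×II-4: tt|Tt|TT
⇒ T over [I-1,I-2,II-1,II-2,II-3,II-4,II-5,III-1,III-2,III-3]: 21 consistent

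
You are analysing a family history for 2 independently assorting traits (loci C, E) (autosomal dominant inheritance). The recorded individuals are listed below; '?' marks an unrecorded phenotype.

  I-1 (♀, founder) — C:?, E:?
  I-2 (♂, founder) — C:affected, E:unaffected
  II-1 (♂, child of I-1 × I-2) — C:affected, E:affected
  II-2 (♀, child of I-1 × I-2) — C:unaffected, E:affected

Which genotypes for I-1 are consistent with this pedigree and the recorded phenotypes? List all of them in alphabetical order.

I-1 ∈ {Cc EE, Cc Ee, cc EE, cc Ee}

C/I-1 ? ·: cc|Cc
C/I-2 aff ·: Cc
C/II-1 aff I-1×I-2: Cc|CC
C/II-2 un I-1×I-2: cc
⇒ C over [I-1,I-2,II-1,II-2]: 3 consistent
E/I-1 ? ·: Ee|EE
E/I-2 un ·: ee
E/II-1 aff I-1×I-2: Ee
E/II-2 aff I-1×I-2: Ee
⇒ E over [I-1,I-2,II-1,II-2]: 2 consistent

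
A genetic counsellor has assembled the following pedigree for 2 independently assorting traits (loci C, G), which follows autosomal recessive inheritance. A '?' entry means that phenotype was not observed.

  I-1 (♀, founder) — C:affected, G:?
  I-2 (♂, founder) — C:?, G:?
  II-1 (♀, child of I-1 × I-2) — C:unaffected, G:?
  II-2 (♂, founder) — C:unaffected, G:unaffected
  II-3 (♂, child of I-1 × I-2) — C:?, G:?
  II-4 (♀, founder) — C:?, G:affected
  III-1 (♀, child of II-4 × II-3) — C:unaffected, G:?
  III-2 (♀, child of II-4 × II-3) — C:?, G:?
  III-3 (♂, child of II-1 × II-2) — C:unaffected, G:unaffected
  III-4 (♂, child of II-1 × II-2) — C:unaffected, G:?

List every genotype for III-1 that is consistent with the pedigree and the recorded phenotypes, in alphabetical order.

C/I-1 aff ·: cc
C/I-2 ? ·: CC|Cc
C/II-1 un I-1×I-2: Cc
C/II-2 un ·: CC|Cc
C/II-3 ? I-1×I-2: Cc|cc
C/II-4 ? ·: CC|Cc|cc
C/III-1 un II-4×II-3: CC|Cc
C/III-2 ? II-4×II-3: CC|Cc|cc
C/III-3 un II-1×II-2: CC|Cc
C/III-4 un II-1×II-2: CC|Cc
⇒ C over [I-1,I-2,II-1,II-2,II-3,II-4,III-1,III-2,III-3,III-4]: 216 consistent
G/I-1 ? ·: GG|Gg|gg
G/I-2 ? ·: GG|Gg|gg
G/II-1 ? I-1×I-2: GG|Gg|gg
G/II-2 un ·: GG|Gg
G/II-3 ? I-1×I-2: GG|Gg|gg
G/II-4 aff ·: gg
G/III-1 ? II-4×II-3: Gg|gg
G/III-2 ? II-4×II-3: Gg|gg
G/III-3 un II-1×II-2: GG|Gg
G/III-4 ? II-1×II-2: GG|Gg|gg
⇒ G over [I-1,I-2,II-1,II-2,II-3,II-4,III-1,III-2,III-3,III-4]: 476 consistent

III-1 ∈ {CC Gg, CC gg, Cc Gg, Cc gg}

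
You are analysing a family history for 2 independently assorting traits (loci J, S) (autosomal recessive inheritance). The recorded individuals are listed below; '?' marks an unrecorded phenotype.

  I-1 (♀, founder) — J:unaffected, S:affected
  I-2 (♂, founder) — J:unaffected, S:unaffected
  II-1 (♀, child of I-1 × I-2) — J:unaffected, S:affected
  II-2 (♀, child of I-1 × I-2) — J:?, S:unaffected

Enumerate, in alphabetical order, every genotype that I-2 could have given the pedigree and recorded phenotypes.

I-2 ∈ {JJ Ss, Jj Ss}

J/I-1 un ·: JJ|Jj
J/I-2 un ·: JJ|Jj
J/II-1 un I-1×I-2: JJ|Jj
J/II-2 ? I-1×I-2: JJ|Jj|jj
⇒ J over [I-1,I-2,II-1,II-2]: 15 consistent
S/I-1 aff ·: ss
S/I-2 un ·: Ss
S/II-1 aff I-1×I-2: ss
S/II-2 un I-1×I-2: Ss
⇒ S over [I-1,I-2,II-1,II-2]: 1 consistent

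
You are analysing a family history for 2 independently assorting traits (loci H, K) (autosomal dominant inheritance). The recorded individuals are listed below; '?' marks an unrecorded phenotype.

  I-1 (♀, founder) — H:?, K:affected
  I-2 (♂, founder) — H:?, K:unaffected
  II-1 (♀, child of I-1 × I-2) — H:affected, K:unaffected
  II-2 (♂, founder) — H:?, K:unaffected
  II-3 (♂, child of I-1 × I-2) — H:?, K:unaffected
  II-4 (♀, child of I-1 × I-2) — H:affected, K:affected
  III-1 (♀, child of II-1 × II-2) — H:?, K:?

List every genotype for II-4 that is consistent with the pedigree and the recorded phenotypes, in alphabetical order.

II-4 ∈ {HH Kk, Hh Kk}

H/I-1 ? ·: hh|Hh|HH
H/I-2 ? ·: hh|Hh|HH
H/II-1 aff I-1×I-2: Hh|HH
H/II-2 ? ·: hh|Hh|HH
H/II-3 ? I-1×I-2: hh|Hh|HH
H/II-4 aff I-1×I-2: Hh|HH
H/III-1 ? II-1×II-2: hh|Hh|HH
⇒ H over [I-1,I-2,II-1,II-2,II-3,II-4,III-1]: 200 consistent
K/I-1 aff ·: Kk
K/I-2 un ·: kk
K/II-1 un I-1×I-2: kk
K/II-2 un ·: kk
K/II-3 un I-1×I-2: kk
K/II-4 aff I-1×I-2: Kk
K/III-1 ? II-1×II-2: kk
⇒ K over [I-1,I-2,II-1,II-2,II-3,II-4,III-1]: 1 consistent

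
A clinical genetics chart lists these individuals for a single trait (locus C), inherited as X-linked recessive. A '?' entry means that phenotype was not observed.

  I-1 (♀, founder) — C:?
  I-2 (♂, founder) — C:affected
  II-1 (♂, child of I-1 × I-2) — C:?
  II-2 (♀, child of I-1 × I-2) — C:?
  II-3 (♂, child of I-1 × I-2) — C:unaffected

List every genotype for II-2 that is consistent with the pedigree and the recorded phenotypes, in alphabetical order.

C/I-1 ? ·: X^CX^C|X^CX^c
C/I-2 aff ·: X^cY
C/II-1 ? I-1×I-2: X^CY|X^cY
C/II-2 ? I-1×I-2: X^CX^c|X^cX^c
C/II-3 un I-1×I-2: X^CY
⇒ C over [I-1,I-2,II-1,II-2,II-3]: 5 consistent

II-2 ∈ {X^CX^c, X^cX^c}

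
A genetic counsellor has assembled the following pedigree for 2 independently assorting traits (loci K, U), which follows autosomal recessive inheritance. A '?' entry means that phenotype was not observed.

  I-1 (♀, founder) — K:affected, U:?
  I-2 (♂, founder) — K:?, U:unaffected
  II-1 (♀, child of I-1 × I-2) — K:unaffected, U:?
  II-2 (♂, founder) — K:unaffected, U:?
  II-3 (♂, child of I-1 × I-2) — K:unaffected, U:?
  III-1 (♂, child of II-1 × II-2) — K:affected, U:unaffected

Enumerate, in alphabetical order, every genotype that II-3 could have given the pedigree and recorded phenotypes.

K/I-1 aff ·: kk
K/I-2 ? ·: KK|Kk
K/II-1 un I-1×I-2: Kk
K/II-2 un ·: Kk
K/II-3 un I-1×I-2: Kk
K/III-1 aff II-1×II-2: kk
⇒ K over [I-1,I-2,II-1,II-2,II-3,III-1]: 2 consistent
U/I-1 ? ·: UU|Uu|uu
U/I-2 un ·: UU|Uu
U/II-1 ? I-1×I-2: UU|Uu|uu
U/II-2 ? ·: UU|Uu|uu
U/II-3 ? I-1×I-2: UU|Uu|uu
U/III-1 un II-1×II-2: UU|Uu
⇒ U over [I-1,I-2,II-1,II-2,II-3,III-1]: 92 consistent

II-3 ∈ {Kk UU, Kk Uu, Kk uu}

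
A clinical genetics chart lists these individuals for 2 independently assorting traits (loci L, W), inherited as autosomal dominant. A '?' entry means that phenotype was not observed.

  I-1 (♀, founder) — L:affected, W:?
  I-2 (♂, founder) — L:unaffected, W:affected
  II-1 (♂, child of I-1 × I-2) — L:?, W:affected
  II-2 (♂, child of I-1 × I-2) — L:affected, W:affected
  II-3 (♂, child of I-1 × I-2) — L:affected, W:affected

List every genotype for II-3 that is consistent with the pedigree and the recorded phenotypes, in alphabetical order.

L/I-1 aff ·: Ll|LL
L/I-2 un ·: ll
L/II-1 ? I-1×I-2: ll|Ll
L/II-2 aff I-1×I-2: Ll
L/II-3 aff I-1×I-2: Ll
⇒ L over [I-1,I-2,II-1,II-2,II-3]: 3 consistent
W/I-1 ? ·: ww|Ww|WW
W/I-2 aff ·: Ww|WW
W/II-1 aff I-1×I-2: Ww|WW
W/II-2 aff I-1×I-2: Ww|WW
W/II-3 aff I-1×I-2: Ww|WW
⇒ W over [I-1,I-2,II-1,II-2,II-3]: 27 consistent

II-3 ∈ {Ll WW, Ll Ww}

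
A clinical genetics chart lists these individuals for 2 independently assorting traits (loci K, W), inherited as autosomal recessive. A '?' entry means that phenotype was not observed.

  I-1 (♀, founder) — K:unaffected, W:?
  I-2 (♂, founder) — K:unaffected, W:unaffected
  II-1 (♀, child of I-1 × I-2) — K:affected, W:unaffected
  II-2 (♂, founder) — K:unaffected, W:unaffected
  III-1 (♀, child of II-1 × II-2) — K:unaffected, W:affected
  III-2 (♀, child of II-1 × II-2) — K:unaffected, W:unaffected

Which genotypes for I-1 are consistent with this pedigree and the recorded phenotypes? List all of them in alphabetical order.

I-1 ∈ {Kk WW, Kk Ww, Kk ww}

K/I-1 un ·: Kk
K/I-2 un ·: Kk
K/II-1 aff I-1×I-2: kk
K/II-2 un ·: KK|Kk
K/III-1 un II-1×II-2: Kk
K/III-2 un II-1×II-2: Kk
⇒ K over [I-1,I-2,II-1,II-2,III-1,III-2]: 2 consistent
W/I-1 ? ·: WW|Ww|ww
W/I-2 un ·: WW|Ww
W/II-1 un I-1×I-2: Ww
W/II-2 un ·: Ww
W/III-1 aff II-1×II-2: ww
W/III-2 un II-1×II-2: WW|Ww
⇒ W over [I-1,I-2,II-1,II-2,III-1,III-2]: 10 consistent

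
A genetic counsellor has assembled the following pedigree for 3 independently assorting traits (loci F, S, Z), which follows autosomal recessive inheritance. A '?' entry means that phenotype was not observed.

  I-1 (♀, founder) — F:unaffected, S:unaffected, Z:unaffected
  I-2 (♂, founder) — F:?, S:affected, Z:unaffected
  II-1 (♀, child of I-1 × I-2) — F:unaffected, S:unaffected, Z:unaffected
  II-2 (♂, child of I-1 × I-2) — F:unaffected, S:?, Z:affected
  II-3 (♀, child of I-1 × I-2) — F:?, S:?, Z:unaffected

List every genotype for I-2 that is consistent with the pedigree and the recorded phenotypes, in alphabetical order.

F/I-1 un ·: FF|Ff
F/I-2 ? ·: FF|Ff|ff
F/II-1 un I-1×I-2: FF|Ff
F/II-2 un I-1×I-2: FF|Ff
F/II-3 ? I-1×I-2: FF|Ff|ff
⇒ F over [I-1,I-2,II-1,II-2,II-3]: 32 consistent
S/I-1 un ·: SS|Ss
S/I-2 aff ·: ss
S/II-1 un I-1×I-2: Ss
S/II-2 ? I-1×I-2: Ss|ss
S/II-3 ? I-1×I-2: Ss|ss
⇒ S over [I-1,I-2,II-1,II-2,II-3]: 5 consistent
Z/I-1 un ·: Zz
Z/I-2 un ·: Zz
Z/II-1 un I-1×I-2: ZZ|Zz
Z/II-2 aff I-1×I-2: zz
Z/II-3 un I-1×I-2: ZZ|Zz
⇒ Z over [I-1,I-2,II-1,II-2,II-3]: 4 consistent

I-2 ∈ {FF ss Zz, Ff ss Zz, ff ss Zz}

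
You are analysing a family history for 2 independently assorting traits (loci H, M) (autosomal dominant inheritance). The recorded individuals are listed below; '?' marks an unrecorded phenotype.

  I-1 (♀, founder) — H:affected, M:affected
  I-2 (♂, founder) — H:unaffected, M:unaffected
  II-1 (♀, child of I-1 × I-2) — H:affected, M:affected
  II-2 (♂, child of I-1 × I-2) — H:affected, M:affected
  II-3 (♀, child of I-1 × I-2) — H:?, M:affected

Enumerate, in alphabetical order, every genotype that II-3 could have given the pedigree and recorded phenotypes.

H/I-1 aff ·: Hh|HH
H/I-2 un ·: hh
H/II-1 aff I-1×I-2: Hh
H/II-2 aff I-1×I-2: Hh
H/II-3 ? I-1×I-2: hh|Hh
⇒ H over [I-1,I-2,II-1,II-2,II-3]: 3 consistent
M/I-1 aff ·: Mm|MM
M/I-2 un ·: mm
M/II-1 aff I-1×I-2: Mm
M/II-2 aff I-1×I-2: Mm
M/II-3 aff I-1×I-2: Mm
⇒ M over [I-1,I-2,II-1,II-2,II-3]: 2 consistent

II-3 ∈ {Hh Mm, hh Mm}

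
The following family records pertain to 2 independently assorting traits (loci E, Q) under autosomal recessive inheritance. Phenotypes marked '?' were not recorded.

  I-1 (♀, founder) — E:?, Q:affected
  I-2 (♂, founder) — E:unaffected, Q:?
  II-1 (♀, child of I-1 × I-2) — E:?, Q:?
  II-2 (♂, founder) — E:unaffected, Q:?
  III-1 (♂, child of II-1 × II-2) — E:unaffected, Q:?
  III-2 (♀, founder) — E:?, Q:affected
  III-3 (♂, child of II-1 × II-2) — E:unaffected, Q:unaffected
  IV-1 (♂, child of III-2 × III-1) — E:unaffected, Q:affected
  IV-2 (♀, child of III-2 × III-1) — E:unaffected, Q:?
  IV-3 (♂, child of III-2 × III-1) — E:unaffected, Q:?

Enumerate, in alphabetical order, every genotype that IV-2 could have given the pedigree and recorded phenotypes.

IV-2 ∈ {EE Qq, EE qq, Ee Qq, Ee qq}

E/I-1 ? ·: EE|Ee|ee
E/I-2 un ·: EE|Ee
E/II-1 ? I-1×I-2: EE|Ee|ee
E/II-2 un ·: EE|Ee
E/III-1 un II-1×II-2: EE|Ee
E/III-2 ? ·: EE|Ee|ee
E/III-3 un II-1×II-2: EE|Ee
E/IV-1 un III-2×III-1: EE|Ee
E/IV-2 un III-2×III-1: EE|Ee
E/IV-3 un III-2×III-1: EE|Ee
⇒ E over [I-1,I-2,II-1,II-2,III-1,III-2,III-3,IV-1,IV-2,IV-3]: 864 consistent
Q/I-1 aff ·: qq
Q/I-2 ? ·: QQ|Qq|qq
Q/II-1 ? I-1×I-2: Qq|qq
Q/II-2 ? ·: QQ|Qq|qq
Q/III-1 ? II-1×II-2: Qq|qq
Q/III-2 aff ·: qq
Q/III-3 un II-1×II-2: QQ|Qq
Q/IV-1 aff III-2×III-1: qq
Q/IV-2 ? III-2×III-1: Qq|qq
Q/IV-3 ? III-2×III-1: Qq|qq
⇒ Q over [I-1,I-2,II-1,II-2,III-1,III-2,III-3,IV-1,IV-2,IV-3]: 64 consistent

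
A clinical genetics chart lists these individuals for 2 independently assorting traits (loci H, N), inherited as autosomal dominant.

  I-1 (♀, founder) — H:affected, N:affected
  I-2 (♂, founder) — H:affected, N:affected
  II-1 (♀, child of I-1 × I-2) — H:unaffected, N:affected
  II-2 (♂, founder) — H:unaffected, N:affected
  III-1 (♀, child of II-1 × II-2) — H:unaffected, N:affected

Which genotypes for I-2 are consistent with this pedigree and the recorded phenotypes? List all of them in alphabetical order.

I-2 ∈ {Hh NN, Hh Nn}

H/I-1 aff ·: Hh
H/I-2 aff ·: Hh
H/II-1 un I-1×I-2: hh
H/II-2 un ·: hh
H/III-1 un II-1×II-2: hh
⇒ H over [I-1,I-2,II-1,II-2,III-1]: 1 consistent
N/I-1 aff ·: Nn|NN
N/I-2 aff ·: Nn|NN
N/II-1 aff I-1×I-2: Nn|NN
N/II-2 aff ·: Nn|NN
N/III-1 aff II-1×II-2: Nn|NN
⇒ N over [I-1,I-2,II-1,II-2,III-1]: 24 consistent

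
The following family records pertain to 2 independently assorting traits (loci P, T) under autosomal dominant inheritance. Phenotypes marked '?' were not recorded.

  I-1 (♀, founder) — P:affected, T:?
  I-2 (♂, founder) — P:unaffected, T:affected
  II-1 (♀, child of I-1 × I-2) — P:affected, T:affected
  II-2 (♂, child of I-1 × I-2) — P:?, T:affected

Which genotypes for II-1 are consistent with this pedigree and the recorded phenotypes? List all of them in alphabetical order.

P/I-1 aff ·: Pp|PP
P/I-2 un ·: pp
P/II-1 aff I-1×I-2: Pp
P/II-2 ? I-1×I-2: pp|Pp
⇒ P over [I-1,I-2,II-1,II-2]: 3 consistent
T/I-1 ? ·: tt|Tt|TT
T/I-2 aff ·: Tt|TT
T/II-1 aff I-1×I-2: Tt|TT
T/II-2 aff I-1×I-2: Tt|TT
⇒ T over [I-1,I-2,II-1,II-2]: 15 consistent

II-1 ∈ {Pp TT, Pp Tt}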